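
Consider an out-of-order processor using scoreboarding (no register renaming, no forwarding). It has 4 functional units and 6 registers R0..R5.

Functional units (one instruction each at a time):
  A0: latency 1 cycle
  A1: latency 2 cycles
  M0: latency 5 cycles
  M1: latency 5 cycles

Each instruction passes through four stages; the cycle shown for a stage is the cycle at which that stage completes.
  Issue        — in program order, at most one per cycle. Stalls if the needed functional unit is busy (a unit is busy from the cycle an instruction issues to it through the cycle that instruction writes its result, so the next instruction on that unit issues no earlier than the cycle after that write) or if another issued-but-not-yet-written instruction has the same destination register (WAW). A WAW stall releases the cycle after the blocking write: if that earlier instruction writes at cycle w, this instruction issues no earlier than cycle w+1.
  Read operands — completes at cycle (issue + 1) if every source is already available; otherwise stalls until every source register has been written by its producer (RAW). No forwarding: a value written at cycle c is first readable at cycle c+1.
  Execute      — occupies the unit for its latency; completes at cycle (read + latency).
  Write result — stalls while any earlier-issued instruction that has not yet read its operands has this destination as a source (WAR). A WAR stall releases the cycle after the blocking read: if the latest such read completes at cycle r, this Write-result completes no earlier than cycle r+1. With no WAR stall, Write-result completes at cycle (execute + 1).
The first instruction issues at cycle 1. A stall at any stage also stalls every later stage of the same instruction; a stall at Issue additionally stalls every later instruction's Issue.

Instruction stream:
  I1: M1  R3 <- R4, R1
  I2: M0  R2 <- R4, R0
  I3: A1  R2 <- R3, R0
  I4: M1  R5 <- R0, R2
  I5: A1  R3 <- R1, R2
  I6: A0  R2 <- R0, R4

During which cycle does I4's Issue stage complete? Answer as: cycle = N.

1) issue 1, read 2, done 7, write 8
2) issue 2, read 3, done 8, write 9
3) issue 10, read 11, done 13, write 14  <WAW R2: wait I2 write@9>
4) issue 11, read 15, done 20, write 21  <RAW R2: wait I3 write@14>
5) issue 15, read 16, done 18, write 19  <struct: A1 busy until I3 writes@14>
6) issue 16, read 17, done 18, write 19

cycle = 11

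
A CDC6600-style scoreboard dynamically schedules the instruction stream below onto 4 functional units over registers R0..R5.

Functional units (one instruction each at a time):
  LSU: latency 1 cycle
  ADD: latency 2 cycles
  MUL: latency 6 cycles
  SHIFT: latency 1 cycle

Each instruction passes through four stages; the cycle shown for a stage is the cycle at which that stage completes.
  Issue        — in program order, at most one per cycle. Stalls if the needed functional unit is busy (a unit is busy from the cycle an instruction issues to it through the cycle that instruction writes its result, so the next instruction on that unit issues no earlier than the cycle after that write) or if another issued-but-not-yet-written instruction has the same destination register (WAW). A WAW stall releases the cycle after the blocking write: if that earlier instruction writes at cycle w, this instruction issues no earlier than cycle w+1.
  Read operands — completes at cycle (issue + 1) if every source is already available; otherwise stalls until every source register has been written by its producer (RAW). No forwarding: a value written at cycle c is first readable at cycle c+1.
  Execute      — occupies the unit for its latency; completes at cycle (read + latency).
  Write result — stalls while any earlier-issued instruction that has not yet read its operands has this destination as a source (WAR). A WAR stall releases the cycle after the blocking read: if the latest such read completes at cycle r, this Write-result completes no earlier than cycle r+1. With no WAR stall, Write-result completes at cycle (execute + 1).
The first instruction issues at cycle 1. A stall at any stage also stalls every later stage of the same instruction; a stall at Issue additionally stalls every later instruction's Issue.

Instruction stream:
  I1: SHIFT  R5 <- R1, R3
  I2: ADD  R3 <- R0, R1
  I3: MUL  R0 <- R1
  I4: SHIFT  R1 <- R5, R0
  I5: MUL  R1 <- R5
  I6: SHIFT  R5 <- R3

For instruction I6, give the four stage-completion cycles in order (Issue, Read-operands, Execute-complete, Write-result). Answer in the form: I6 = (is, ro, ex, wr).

I6 = (16, 17, 18, 19)

1) issue 1, read 2, done 3, write 4
2) issue 2, read 3, done 5, write 6
3) issue 3, read 4, done 10, write 11
4) issue 5, read 12, done 13, write 14  <struct: SHIFT busy until I1 writes@4 / RAW R0: wait I3 write@11>
5) issue 15, read 16, done 22, write 23  <WAW R1: wait I4 write@14>
6) issue 16, read 17, done 18, write 19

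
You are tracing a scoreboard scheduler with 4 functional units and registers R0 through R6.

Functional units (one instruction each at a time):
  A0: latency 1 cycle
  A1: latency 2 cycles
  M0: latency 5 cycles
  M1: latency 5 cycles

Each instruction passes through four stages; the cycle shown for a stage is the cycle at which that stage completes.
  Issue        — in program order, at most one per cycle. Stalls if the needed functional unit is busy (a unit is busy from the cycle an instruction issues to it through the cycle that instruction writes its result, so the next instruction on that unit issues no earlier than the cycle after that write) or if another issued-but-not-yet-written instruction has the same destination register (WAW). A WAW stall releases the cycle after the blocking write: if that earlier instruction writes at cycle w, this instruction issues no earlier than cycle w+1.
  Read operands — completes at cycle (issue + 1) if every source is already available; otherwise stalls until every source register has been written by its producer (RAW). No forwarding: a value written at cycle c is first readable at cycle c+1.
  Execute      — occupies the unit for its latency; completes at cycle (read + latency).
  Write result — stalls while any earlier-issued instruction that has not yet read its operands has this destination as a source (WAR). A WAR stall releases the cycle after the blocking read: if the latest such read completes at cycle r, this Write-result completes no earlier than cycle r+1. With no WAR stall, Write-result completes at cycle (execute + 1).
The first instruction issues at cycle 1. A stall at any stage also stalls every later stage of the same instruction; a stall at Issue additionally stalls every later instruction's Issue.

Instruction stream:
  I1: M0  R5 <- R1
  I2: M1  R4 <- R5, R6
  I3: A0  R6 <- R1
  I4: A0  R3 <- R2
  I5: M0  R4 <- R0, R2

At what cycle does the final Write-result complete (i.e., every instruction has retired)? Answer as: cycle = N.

cycle 1: I1→M0
cycle 2: I1 RO; I2→M1
cycle 3: I3→A0
cycle 4: I3 RO
cycle 5: I3 EX
cycle 7: I1 EX
cycle 8: I1 WR R5
cycle 9: I2 RO
cycle 10: I3 WR R6
cycle 11: I4→A0
cycle 12: I4 RO
cycle 13: I4 EX
cycle 14: I2 EX; I4 WR R3
cycle 15: I2 WR R4
cycle 16: I5→M0
cycle 17: I5 RO
cycle 22: I5 EX
cycle 23: I5 WR R4

cycle = 23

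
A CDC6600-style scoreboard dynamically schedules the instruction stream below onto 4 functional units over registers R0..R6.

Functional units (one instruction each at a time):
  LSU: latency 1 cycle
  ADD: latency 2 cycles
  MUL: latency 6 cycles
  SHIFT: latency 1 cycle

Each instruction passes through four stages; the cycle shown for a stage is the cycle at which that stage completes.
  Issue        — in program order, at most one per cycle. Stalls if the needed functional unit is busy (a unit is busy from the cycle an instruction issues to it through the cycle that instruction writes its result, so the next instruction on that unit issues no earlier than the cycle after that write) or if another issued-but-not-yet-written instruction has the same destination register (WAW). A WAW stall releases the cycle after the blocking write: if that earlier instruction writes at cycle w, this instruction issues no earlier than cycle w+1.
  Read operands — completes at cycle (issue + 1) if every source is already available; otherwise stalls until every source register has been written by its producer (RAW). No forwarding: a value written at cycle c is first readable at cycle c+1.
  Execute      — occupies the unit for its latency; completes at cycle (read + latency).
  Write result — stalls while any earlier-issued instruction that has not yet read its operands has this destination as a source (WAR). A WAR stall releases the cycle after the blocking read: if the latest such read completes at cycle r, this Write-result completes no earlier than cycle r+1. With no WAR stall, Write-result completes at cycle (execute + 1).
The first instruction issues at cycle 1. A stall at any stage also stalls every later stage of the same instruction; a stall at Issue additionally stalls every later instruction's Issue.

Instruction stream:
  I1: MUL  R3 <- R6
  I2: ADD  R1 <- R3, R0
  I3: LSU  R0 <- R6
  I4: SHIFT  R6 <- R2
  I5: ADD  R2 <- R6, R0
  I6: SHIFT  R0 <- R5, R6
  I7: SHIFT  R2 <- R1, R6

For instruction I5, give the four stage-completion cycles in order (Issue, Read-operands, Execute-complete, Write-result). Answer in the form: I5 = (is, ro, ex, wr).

I1  is:1  ro:2  ex:8  wr:9
I2  is:2  ro:10  ex:12  wr:13  — RAW R3: wait I1 write@9
I3  is:3  ro:4  ex:5  wr:11  — WAR R0: wait I2 read@10
I4  is:4  ro:5  ex:6  wr:7
I5  is:14  ro:15  ex:17  wr:18  — struct: ADD busy until I2 writes@13
I6  is:15  ro:16  ex:17  wr:18
I7  is:19  ro:20  ex:21  wr:22  — struct: SHIFT busy until I6 writes@18

I5 = (14, 15, 17, 18)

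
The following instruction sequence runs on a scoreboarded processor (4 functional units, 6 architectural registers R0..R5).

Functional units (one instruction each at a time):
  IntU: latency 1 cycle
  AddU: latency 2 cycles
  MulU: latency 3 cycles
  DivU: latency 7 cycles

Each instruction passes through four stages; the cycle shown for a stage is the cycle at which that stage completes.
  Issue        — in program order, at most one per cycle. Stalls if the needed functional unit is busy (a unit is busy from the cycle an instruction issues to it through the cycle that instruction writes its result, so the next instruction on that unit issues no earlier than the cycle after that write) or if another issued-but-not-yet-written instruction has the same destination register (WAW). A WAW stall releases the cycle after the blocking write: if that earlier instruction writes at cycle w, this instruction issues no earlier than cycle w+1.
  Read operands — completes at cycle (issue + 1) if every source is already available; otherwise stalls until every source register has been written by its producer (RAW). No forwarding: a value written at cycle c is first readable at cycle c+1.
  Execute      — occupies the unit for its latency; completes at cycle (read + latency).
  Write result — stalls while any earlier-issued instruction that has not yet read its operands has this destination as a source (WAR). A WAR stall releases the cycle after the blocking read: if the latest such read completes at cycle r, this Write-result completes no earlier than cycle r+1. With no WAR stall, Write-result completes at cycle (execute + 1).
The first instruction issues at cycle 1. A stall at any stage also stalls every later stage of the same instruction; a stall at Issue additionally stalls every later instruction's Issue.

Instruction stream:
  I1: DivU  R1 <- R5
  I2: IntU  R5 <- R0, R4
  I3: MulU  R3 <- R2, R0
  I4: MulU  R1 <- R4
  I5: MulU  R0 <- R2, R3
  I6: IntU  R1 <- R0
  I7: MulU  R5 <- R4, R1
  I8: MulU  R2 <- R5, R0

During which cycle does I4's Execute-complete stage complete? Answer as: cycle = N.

cycle = 15

I1: IS=1 RO=2 EX=9 WR=10
I2: IS=2 RO=3 EX=4 WR=5
I3: IS=3 RO=4 EX=7 WR=8
I4: IS=11 RO=12 EX=15 WR=16  [WAW R1: wait I1 write@10]
I5: IS=17 RO=18 EX=21 WR=22  [struct: MulU busy until I4 writes@16]
I6: IS=18 RO=23 EX=24 WR=25  [RAW R0: wait I5 write@22]
I7: IS=23 RO=26 EX=29 WR=30  [struct: MulU busy until I5 writes@22; RAW R1: wait I6 write@25]
I8: IS=31 RO=32 EX=35 WR=36  [struct: MulU busy until I7 writes@30]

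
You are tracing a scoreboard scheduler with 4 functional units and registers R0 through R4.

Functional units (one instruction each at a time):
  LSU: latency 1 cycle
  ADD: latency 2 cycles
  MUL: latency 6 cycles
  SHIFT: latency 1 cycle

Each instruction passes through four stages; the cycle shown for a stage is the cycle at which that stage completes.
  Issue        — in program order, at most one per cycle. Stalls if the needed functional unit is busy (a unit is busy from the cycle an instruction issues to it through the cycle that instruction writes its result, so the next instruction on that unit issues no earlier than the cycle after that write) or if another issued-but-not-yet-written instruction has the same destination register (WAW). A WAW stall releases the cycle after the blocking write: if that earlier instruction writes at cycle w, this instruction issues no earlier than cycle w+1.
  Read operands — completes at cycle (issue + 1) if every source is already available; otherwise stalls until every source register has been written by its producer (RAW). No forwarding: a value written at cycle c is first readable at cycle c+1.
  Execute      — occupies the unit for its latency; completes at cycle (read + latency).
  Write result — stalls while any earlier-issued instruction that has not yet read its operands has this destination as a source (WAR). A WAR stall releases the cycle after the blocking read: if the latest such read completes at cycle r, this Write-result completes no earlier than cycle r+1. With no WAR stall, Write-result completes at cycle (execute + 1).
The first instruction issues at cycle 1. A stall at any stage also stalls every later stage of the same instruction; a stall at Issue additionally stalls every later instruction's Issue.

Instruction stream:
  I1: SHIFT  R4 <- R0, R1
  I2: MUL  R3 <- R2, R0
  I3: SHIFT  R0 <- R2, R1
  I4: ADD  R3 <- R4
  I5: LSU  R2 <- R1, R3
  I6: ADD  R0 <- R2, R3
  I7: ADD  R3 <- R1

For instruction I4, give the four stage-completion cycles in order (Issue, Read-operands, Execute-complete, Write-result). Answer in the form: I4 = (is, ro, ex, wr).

I4 = (11, 12, 14, 15)

cycle 1: I1 issues→SHIFT
cycle 2: I1 reads, I2 issues→MUL
cycle 3: I1 exec-done, I2 reads
cycle 4: I1 writes R4
cycle 5: I3 issues→SHIFT
cycle 6: I3 reads
cycle 7: I3 exec-done
cycle 8: I3 writes R0
cycle 9: I2 exec-done
cycle 10: I2 writes R3
cycle 11: I4 issues→ADD
cycle 12: I4 reads, I5 issues→LSU
cycle 14: I4 exec-done
cycle 15: I4 writes R3
cycle 16: I5 reads, I6 issues→ADD
cycle 17: I5 exec-done
cycle 18: I5 writes R2
cycle 19: I6 reads
cycle 21: I6 exec-done
cycle 22: I6 writes R0
cycle 23: I7 issues→ADD
cycle 24: I7 reads
cycle 26: I7 exec-done
cycle 27: I7 writes R3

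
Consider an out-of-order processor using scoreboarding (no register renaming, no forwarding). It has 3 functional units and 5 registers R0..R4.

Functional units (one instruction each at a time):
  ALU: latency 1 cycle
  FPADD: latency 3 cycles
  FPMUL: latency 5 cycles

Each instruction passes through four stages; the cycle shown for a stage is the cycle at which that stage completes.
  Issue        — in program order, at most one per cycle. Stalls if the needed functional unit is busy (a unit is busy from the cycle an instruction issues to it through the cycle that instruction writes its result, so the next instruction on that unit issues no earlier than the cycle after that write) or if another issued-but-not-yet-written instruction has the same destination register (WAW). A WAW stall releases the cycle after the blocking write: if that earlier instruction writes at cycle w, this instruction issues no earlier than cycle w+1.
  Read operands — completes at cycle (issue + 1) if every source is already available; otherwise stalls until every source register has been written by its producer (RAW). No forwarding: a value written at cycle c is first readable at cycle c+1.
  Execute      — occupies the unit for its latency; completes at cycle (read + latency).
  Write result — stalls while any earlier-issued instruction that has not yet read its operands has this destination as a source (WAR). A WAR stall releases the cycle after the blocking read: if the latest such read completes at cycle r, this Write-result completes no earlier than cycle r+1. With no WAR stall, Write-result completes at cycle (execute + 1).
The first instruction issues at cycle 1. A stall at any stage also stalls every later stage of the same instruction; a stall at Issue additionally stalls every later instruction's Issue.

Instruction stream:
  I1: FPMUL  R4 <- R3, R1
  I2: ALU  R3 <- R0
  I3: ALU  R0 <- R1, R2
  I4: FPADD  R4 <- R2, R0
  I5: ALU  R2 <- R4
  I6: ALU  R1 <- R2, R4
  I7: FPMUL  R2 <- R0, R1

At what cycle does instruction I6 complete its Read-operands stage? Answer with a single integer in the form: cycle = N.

[1] I1 issues→FPMUL
[2] I1 reads · I2 issues→ALU
[3] I2 reads
[4] I2 exec-done
[5] I2 writes R3
[6] I3 issues→ALU
[7] I1 exec-done · I3 reads
[8] I1 writes R4 · I3 exec-done
[9] I3 writes R0 · I4 issues→FPADD
[10] I4 reads · I5 issues→ALU
[13] I4 exec-done
[14] I4 writes R4
[15] I5 reads
[16] I5 exec-done
[17] I5 writes R2
[18] I6 issues→ALU
[19] I6 reads · I7 issues→FPMUL
[20] I6 exec-done
[21] I6 writes R1
[22] I7 reads
[27] I7 exec-done
[28] I7 writes R2

cycle = 19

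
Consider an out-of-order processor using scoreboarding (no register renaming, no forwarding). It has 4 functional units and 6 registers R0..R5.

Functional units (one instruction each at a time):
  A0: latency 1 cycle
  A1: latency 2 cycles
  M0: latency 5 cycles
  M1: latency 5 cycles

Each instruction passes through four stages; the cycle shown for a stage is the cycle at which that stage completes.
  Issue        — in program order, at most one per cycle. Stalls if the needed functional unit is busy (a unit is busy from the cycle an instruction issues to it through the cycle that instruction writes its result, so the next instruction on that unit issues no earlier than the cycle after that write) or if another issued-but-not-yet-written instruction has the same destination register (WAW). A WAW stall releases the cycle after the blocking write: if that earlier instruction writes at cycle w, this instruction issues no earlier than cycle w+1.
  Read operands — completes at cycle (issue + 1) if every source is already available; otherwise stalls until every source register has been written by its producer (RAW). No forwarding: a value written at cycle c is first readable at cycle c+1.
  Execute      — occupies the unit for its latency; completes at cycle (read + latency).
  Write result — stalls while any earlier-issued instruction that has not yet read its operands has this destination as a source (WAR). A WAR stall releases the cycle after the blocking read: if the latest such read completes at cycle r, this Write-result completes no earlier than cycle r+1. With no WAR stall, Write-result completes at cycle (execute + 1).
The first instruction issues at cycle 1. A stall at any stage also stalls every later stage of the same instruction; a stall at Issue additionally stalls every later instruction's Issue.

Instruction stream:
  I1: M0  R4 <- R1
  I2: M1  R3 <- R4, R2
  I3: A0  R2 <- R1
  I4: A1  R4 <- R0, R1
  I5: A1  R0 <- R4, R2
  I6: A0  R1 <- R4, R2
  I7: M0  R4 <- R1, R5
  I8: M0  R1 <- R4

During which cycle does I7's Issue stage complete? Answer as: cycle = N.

  I1 | 1 | 2 | 7 | 8
  I2 | 2 | 9 | 14 | 15   RAW R4: wait I1 write@8
  I3 | 3 | 4 | 5 | 10   WAR R2: wait I2 read@9
  I4 | 9 | 10 | 12 | 13   WAW R4: wait I1 write@8
  I5 | 14 | 15 | 17 | 18   struct: A1 busy until I4 writes@13
  I6 | 15 | 16 | 17 | 18
  I7 | 16 | 19 | 24 | 25   RAW R1: wait I6 write@18
  I8 | 26 | 27 | 32 | 33   struct: M0 busy until I7 writes@25

cycle = 16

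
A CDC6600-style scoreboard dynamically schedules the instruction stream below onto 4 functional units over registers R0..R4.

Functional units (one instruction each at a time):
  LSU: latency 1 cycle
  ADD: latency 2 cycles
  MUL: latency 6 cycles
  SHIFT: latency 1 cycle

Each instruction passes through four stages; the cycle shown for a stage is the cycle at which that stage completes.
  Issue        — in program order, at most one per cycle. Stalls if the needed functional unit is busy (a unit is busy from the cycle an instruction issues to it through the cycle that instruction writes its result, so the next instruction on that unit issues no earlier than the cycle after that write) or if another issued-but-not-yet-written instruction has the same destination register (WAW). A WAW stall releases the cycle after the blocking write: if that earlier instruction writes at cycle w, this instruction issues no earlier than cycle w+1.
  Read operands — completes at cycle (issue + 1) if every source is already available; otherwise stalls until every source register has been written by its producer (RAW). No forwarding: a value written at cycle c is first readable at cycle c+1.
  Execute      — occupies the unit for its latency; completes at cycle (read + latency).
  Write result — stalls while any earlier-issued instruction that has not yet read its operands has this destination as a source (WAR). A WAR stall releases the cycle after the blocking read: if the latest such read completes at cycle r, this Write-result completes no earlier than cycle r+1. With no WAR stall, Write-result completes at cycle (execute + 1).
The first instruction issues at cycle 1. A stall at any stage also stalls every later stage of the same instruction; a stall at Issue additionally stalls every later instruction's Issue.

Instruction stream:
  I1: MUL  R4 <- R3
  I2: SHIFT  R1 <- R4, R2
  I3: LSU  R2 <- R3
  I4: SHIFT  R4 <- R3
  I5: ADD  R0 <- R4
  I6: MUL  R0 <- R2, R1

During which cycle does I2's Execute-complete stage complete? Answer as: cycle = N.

cycle = 11

I1: IS=1 RO=2 EX=8 WR=9
I2: IS=2 RO=10 EX=11 WR=12  [RAW R4: wait I1 write@9]
I3: IS=3 RO=4 EX=5 WR=11  [WAR R2: wait I2 read@10]
I4: IS=13 RO=14 EX=15 WR=16  [struct: SHIFT busy until I2 writes@12]
I5: IS=14 RO=17 EX=19 WR=20  [RAW R4: wait I4 write@16]
I6: IS=21 RO=22 EX=28 WR=29  [WAW R0: wait I5 write@20]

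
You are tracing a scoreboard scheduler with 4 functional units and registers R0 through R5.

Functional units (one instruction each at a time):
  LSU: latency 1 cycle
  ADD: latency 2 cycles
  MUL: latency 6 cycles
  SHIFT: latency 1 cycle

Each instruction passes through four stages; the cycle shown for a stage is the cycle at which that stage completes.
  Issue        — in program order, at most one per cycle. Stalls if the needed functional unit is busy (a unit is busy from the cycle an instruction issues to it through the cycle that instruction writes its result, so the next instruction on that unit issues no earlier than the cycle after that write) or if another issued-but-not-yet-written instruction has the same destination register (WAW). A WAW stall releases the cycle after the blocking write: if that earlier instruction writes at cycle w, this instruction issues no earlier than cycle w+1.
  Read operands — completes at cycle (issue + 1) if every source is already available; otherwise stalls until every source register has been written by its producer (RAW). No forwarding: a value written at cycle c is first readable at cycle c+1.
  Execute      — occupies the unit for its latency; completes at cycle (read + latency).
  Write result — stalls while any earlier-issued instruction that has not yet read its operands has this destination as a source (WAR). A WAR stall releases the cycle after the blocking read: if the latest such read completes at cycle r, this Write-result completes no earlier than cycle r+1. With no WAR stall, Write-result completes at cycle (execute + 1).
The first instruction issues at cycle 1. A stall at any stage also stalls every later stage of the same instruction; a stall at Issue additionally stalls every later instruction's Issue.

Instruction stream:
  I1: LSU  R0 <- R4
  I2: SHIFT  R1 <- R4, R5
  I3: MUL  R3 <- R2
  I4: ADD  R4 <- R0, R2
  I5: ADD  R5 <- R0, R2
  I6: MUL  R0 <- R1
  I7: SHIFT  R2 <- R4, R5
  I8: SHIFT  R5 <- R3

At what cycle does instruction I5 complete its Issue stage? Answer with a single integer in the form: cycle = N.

  I1 | 1 | 2 | 3 | 4
  I2 | 2 | 3 | 4 | 5
  I3 | 3 | 4 | 10 | 11
  I4 | 4 | 5 | 7 | 8
  I5 | 9 | 10 | 12 | 13   struct: ADD busy until I4 writes@8
  I6 | 12 | 13 | 19 | 20   struct: MUL busy until I3 writes@11
  I7 | 13 | 14 | 15 | 16
  I8 | 17 | 18 | 19 | 20   struct: SHIFT busy until I7 writes@16

cycle = 9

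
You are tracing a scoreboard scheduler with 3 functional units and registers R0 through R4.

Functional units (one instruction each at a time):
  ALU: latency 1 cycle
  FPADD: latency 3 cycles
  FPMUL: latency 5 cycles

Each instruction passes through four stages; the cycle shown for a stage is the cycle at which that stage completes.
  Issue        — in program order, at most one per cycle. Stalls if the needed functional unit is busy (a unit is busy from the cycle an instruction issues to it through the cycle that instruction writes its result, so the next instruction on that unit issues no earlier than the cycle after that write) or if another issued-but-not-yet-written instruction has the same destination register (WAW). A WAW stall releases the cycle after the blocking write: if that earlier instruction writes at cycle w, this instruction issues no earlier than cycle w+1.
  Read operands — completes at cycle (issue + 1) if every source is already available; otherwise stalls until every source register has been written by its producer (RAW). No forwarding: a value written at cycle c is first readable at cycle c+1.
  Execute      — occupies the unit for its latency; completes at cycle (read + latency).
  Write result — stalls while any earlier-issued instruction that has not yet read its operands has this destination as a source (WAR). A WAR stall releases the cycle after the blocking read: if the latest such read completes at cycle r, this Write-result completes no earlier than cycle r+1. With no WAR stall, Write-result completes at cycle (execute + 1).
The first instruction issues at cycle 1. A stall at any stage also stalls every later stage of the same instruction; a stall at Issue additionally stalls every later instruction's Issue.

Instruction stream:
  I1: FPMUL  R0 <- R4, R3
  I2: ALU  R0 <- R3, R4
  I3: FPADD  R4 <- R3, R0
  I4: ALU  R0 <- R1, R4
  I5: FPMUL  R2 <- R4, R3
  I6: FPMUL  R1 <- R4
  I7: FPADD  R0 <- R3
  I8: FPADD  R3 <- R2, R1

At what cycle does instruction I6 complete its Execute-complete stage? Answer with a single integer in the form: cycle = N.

c1: I1→FPMUL
c2: I1 RO
c7: I1 EX
c8: I1 WR R0
c9: I2→ALU
c10: I2 RO, I3→FPADD
c11: I2 EX
c12: I2 WR R0
c13: I3 RO, I4→ALU
c14: I5→FPMUL
c16: I3 EX
c17: I3 WR R4
c18: I4 RO, I5 RO
c19: I4 EX
c20: I4 WR R0
c23: I5 EX
c24: I5 WR R2
c25: I6→FPMUL
c26: I6 RO, I7→FPADD
c27: I7 RO
c30: I7 EX
c31: I6 EX, I7 WR R0
c32: I6 WR R1, I8→FPADD
c33: I8 RO
c36: I8 EX
c37: I8 WR R3

cycle = 31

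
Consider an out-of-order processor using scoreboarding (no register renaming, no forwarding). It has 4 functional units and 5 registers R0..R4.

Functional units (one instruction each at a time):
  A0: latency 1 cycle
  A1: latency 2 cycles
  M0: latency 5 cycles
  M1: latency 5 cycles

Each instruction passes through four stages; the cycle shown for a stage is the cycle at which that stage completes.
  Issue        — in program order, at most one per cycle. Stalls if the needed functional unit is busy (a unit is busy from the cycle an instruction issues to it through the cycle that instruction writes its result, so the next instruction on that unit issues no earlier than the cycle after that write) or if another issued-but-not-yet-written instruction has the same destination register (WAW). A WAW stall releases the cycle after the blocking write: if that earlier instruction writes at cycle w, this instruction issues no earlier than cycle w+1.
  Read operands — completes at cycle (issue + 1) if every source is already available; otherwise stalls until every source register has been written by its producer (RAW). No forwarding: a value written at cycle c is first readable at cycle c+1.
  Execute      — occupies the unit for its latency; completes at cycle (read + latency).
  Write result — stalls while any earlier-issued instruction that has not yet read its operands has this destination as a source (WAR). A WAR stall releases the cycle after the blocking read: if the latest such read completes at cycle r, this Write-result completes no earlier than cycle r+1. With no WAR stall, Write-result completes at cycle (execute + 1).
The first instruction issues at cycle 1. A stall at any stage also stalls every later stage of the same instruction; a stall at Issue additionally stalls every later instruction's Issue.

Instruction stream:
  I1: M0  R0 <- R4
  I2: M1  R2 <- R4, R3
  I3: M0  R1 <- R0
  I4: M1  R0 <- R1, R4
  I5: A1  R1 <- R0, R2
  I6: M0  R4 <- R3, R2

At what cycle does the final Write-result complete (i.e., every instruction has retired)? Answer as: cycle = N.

I1  is:1  ro:2  ex:7  wr:8
I2  is:2  ro:3  ex:8  wr:9
I3  is:9  ro:10  ex:15  wr:16  — struct: M0 busy until I1 writes@8
I4  is:10  ro:17  ex:22  wr:23  — RAW R1: wait I3 write@16
I5  is:17  ro:24  ex:26  wr:27  — WAW R1: wait I3 write@16, RAW R0: wait I4 write@23
I6  is:18  ro:19  ex:24  wr:25

cycle = 27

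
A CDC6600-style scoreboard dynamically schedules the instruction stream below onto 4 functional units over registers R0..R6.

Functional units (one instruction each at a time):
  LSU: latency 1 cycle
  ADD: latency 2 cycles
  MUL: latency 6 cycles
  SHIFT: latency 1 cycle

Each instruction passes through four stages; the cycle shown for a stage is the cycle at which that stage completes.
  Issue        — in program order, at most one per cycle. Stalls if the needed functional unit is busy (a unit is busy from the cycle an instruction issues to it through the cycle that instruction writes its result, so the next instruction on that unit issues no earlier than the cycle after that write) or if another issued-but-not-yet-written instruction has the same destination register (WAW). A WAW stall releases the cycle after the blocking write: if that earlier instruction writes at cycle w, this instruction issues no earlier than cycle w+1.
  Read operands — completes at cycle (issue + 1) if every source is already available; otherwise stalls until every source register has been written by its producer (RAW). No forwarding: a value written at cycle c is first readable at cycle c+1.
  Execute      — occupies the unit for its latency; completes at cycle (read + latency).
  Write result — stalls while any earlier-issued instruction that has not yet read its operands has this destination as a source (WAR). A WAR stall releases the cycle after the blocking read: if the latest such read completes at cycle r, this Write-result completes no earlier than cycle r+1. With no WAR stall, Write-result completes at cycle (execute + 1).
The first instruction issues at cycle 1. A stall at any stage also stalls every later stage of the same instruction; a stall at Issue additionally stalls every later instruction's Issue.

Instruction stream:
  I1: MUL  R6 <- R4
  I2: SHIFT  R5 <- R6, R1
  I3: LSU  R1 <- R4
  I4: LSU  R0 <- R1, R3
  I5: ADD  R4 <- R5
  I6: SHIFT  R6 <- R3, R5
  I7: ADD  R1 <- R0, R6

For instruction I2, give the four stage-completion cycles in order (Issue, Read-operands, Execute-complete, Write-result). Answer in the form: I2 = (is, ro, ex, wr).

I2 = (2, 10, 11, 12)

t=1  I1 issues→MUL
t=2  I1 reads · I2 issues→SHIFT
t=3  I3 issues→LSU
t=4  I3 reads
t=5  I3 exec-done
t=8  I1 exec-done
t=9  I1 writes R6
t=10  I2 reads
t=11  I2 exec-done · I3 writes R1
t=12  I2 writes R5 · I4 issues→LSU
t=13  I4 reads · I5 issues→ADD
t=14  I4 exec-done · I5 reads · I6 issues→SHIFT
t=15  I4 writes R0 · I6 reads
t=16  I5 exec-done · I6 exec-done
t=17  I5 writes R4 · I6 writes R6
t=18  I7 issues→ADD
t=19  I7 reads
t=21  I7 exec-done
t=22  I7 writes R1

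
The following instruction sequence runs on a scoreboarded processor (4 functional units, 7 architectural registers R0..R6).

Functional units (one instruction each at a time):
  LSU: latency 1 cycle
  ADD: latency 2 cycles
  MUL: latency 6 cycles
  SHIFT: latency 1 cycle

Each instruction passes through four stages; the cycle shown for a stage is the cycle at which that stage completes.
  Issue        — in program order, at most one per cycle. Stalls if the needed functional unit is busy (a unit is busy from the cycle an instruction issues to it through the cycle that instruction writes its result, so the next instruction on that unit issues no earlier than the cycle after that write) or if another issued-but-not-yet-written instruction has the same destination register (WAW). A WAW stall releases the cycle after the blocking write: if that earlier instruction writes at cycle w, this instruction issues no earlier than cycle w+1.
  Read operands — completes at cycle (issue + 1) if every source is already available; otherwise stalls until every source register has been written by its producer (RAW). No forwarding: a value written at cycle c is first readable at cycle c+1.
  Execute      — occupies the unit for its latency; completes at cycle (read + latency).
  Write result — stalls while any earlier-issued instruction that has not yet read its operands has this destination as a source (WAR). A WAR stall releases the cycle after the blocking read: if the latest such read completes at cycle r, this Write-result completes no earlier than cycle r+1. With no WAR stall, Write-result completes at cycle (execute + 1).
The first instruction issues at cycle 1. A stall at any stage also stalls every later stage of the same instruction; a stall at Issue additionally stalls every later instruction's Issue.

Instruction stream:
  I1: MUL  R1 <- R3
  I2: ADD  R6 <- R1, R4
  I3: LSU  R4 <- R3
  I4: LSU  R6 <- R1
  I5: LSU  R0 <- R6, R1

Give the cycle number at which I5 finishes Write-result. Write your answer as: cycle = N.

  I1 | 1 | 2 | 8 | 9
  I2 | 2 | 10 | 12 | 13   RAW R1: wait I1 write@9
  I3 | 3 | 4 | 5 | 11   WAR R4: wait I2 read@10
  I4 | 14 | 15 | 16 | 17   WAW R6: wait I2 write@13
  I5 | 18 | 19 | 20 | 21   struct: LSU busy until I4 writes@17

cycle = 21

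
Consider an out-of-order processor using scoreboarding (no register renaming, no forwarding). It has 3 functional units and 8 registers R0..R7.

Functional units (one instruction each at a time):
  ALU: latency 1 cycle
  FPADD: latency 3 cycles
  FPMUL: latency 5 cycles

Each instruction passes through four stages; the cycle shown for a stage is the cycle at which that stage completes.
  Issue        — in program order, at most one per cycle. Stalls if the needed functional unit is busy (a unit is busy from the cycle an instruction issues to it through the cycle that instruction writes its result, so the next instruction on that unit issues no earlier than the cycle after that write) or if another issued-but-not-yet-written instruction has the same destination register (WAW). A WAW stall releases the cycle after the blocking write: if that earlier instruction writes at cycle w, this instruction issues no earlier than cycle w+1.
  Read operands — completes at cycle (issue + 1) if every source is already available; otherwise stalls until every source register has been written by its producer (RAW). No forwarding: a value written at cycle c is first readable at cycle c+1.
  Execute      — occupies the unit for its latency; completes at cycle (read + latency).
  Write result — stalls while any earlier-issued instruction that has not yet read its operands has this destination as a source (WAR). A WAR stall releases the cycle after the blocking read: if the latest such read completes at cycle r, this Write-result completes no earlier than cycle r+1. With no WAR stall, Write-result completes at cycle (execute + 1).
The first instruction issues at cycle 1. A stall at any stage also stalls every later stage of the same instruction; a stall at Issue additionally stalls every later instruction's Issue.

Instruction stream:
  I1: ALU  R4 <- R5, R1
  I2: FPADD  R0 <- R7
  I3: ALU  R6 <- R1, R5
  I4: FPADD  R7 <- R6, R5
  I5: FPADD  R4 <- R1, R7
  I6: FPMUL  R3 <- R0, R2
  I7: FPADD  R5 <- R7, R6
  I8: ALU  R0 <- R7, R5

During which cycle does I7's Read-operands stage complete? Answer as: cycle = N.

cycle = 21

I1 -> (1, 2, 3, 4)
I2 -> (2, 3, 6, 7)
I3 -> (5, 6, 7, 8)  // struct: ALU busy until I1 writes@4
I4 -> (8, 9, 12, 13)  // struct: FPADD busy until I2 writes@7
I5 -> (14, 15, 18, 19)  // struct: FPADD busy until I4 writes@13
I6 -> (15, 16, 21, 22)
I7 -> (20, 21, 24, 25)  // struct: FPADD busy until I5 writes@19
I8 -> (21, 26, 27, 28)  // RAW R5: wait I7 write@25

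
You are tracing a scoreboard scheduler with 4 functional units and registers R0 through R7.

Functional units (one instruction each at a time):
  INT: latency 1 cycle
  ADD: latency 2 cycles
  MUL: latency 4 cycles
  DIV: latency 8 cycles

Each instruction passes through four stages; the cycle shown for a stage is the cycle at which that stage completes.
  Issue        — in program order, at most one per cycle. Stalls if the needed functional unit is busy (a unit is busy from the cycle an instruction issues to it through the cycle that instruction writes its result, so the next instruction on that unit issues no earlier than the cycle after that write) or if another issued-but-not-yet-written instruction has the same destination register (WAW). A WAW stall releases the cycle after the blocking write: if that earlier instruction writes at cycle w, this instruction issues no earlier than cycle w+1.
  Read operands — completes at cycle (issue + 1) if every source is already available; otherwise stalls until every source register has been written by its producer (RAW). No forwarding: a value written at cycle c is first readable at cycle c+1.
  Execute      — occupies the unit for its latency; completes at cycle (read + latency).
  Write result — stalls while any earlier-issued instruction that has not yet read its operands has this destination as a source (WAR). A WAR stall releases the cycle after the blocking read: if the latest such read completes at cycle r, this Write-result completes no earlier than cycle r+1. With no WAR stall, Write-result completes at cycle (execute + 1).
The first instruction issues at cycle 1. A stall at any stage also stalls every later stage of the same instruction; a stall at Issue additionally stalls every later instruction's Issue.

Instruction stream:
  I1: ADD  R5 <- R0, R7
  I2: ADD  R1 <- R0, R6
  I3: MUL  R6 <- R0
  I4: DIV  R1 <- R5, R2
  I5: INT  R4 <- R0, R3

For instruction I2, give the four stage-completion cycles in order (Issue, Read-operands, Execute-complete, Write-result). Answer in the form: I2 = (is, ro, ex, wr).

[I1] 1/2/4/5
[I2] 6/7/9/10  (struct: ADD busy until I1 writes@5)
[I3] 7/8/12/13
[I4] 11/12/20/21  (WAW R1: wait I2 write@10)
[I5] 12/13/14/15

I2 = (6, 7, 9, 10)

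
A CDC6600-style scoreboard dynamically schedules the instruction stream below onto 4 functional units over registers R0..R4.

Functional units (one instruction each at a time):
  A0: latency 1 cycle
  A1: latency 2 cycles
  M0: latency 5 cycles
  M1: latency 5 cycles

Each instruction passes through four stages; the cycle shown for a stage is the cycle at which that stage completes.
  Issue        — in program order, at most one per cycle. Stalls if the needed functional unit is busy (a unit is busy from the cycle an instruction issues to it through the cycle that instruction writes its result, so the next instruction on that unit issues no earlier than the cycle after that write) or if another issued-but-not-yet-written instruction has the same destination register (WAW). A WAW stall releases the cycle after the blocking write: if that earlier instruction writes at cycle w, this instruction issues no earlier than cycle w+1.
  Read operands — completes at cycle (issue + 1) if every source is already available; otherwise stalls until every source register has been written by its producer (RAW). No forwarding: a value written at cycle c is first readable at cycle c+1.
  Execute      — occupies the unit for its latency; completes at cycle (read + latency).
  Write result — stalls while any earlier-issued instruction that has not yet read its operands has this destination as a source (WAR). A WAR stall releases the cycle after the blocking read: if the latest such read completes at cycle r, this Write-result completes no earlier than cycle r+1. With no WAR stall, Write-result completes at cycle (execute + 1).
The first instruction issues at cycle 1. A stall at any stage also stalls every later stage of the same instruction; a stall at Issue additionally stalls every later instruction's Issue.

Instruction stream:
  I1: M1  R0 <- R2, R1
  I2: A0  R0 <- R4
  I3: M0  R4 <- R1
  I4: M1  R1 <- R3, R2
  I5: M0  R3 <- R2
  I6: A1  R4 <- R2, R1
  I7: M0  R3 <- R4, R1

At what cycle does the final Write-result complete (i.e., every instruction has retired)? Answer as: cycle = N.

t=1  issue I1 (M1)
t=2  I1 read-ops
t=7  I1 finished on M1
t=8  I1→R0
t=9  issue I2 (A0)
t=10  I2 read-ops · issue I3 (M0)
t=11  I2 finished on A0 · I3 read-ops · issue I4 (M1)
t=12  I2→R0 · I4 read-ops
t=16  I3 finished on M0
t=17  I3→R4 · I4 finished on M1
t=18  I4→R1 · issue I5 (M0)
t=19  I5 read-ops · issue I6 (A1)
t=20  I6 read-ops
t=22  I6 finished on A1
t=23  I6→R4
t=24  I5 finished on M0
t=25  I5→R3
t=26  issue I7 (M0)
t=27  I7 read-ops
t=32  I7 finished on M0
t=33  I7→R3

cycle = 33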